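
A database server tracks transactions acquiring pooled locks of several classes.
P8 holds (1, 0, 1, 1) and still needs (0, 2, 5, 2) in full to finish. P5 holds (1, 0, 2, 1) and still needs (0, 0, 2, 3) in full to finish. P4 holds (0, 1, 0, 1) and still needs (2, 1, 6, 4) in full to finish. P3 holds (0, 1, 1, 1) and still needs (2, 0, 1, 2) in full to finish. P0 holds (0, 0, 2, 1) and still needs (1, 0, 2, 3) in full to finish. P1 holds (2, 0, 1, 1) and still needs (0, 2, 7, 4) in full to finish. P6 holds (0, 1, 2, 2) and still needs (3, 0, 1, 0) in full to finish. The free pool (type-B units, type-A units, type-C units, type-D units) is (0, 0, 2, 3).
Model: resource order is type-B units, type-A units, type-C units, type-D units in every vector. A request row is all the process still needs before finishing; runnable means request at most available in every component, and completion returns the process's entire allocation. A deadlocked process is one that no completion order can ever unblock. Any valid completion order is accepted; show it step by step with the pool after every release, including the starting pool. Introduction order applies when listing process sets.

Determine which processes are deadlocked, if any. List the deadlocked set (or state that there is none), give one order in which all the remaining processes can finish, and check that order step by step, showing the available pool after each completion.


Deadlocked: P8, P4, P3, P1 and P6.
Key observation: after P5, P0 the pool peaks at (1, 0, 6, 5), and each blocked process is short somewhere: P8 on type-A units; P4 on type-B units, type-A units; P3 on type-B units; P1 on type-A units, type-C units; P6 on type-B units.
One completion order for the rest: P5, P0. Step-by-step check:
  pool = (0, 0, 2, 3)
  P5 needs (0, 0, 2, 3) <= (0, 0, 2, 3) -> finishes; pool += (1, 0, 2, 1) = (1, 0, 4, 4)
  P0 needs (1, 0, 2, 3) <= (1, 0, 4, 4) -> finishes; pool += (0, 0, 2, 1) = (1, 0, 6, 5)
None of the blocked processes ever fits:
  P8 still needs (0, 2, 5, 2) but only (1, 0, 6, 5) is free — short on type-A units
  P4 still needs (2, 1, 6, 4) but only (1, 0, 6, 5) is free — short on type-B units and type-A units
  P3 still needs (2, 0, 1, 2) but only (1, 0, 6, 5) is free — short on type-B units
  P1 still needs (0, 2, 7, 4) but only (1, 0, 6, 5) is free — short on type-A units and type-C units
  P6 still needs (3, 0, 1, 0) but only (1, 0, 6, 5) is free — short on type-B units


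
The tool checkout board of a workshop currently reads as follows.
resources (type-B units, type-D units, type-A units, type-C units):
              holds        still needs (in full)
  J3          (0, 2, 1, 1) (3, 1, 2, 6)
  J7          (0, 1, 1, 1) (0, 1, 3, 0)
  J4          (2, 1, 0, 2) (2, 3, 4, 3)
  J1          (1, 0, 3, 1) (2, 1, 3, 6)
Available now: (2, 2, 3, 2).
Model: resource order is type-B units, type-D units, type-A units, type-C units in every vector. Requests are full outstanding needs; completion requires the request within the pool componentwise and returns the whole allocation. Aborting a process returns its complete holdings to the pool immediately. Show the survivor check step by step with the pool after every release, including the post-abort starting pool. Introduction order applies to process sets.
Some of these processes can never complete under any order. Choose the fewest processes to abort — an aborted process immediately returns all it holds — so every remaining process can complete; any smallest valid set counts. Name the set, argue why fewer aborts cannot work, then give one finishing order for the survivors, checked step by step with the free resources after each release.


The answer: abort J3.
Key observation: the deadlocked J1 becomes finishable only because J3 released (0, 2, 1, 1); it completes at step 3 below.
No smaller set exists: with zero aborts the deadlock remains.
Survivors finish in the order: J4, J7, J1. Walking it through (pool after the aborts first):
  pool = (2, 4, 4, 3)
  run J4 (needs (2, 3, 4, 3), free (2, 4, 4, 3)); after release of (2, 1, 0, 2) the pool is (4, 5, 4, 5)
  run J7 (needs (0, 1, 3, 0), free (4, 5, 4, 5)); after release of (0, 1, 1, 1) the pool is (4, 6, 5, 6)
  run J1 (needs (2, 1, 3, 6), free (4, 6, 5, 6)); after release of (1, 0, 3, 1) the pool is (5, 6, 8, 7)


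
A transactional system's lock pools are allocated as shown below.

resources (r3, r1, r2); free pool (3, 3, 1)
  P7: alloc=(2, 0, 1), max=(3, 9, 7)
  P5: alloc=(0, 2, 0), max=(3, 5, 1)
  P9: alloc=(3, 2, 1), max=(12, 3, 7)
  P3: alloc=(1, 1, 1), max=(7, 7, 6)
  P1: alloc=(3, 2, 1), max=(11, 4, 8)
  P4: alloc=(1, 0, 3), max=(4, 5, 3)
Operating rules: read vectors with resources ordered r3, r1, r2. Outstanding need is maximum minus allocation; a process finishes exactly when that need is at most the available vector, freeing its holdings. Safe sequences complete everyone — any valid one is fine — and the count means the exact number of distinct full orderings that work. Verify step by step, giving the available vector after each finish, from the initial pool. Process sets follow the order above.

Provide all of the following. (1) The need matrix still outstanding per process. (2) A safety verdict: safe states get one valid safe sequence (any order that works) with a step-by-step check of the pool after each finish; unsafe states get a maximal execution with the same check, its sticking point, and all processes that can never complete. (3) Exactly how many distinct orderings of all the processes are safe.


(1) Outstanding need per process (order r3, r1, r2):
  P7: (1, 9, 6)
  P5: (3, 3, 1)
  P9: (9, 1, 6)
  P3: (6, 6, 5)
  P1: (8, 2, 7)
  P4: (3, 5, 0)
(2) The state is UNSAFE.
Key observation: no order helps: past P5, P4, the free pool tops out at (4, 5, 4), below what each blocked process needs in r2.
Going as far as possible: P5, P4; after that, nothing fits. Walking it through:
  pool = (3, 3, 1)
  run P5 (needs (3, 3, 1), free (3, 3, 1)); after release of (0, 2, 0) the pool is (3, 5, 1)
  run P4 (needs (3, 5, 0), free (3, 5, 1)); after release of (1, 0, 3) the pool is (4, 5, 4)
  blocked: P7 wants (1, 9, 6), pool (4, 5, 4) — not enough r1 and r2
  blocked: P9 wants (9, 1, 6), pool (4, 5, 4) — not enough r3 and r2
  blocked: P3 wants (6, 6, 5), pool (4, 5, 4) — not enough r3, r1 and r2
  blocked: P1 wants (8, 2, 7), pool (4, 5, 4) — not enough r3 and r2
Processes that can never finish: P7, P9, P3 and P1.
(3) The exact count: 0 of the possible complete orderings are safe sequences.


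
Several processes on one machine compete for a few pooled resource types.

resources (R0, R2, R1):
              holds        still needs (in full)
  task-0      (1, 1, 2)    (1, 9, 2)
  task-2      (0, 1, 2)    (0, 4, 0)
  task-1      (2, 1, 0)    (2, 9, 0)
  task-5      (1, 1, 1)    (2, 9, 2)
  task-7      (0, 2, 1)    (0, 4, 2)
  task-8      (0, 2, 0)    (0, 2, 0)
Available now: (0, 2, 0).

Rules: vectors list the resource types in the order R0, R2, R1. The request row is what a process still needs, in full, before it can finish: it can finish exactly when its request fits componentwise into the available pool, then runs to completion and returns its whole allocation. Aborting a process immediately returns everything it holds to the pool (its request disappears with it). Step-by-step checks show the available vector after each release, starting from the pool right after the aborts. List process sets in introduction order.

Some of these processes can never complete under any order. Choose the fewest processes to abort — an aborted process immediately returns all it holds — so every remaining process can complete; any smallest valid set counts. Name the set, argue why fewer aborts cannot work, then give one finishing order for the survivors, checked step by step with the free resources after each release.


The answer: abort task-0 and task-5.
Key observation: task-1 had no path to completion before; after the abort of task-0 and task-5 ((2, 2, 3) returned), step 4 is where it fits.
No one abort is enough; case by case: task-0 alone leaves task-1 blocked (short on R0 and R2); task-2 alone leaves task-0 blocked (short on R0 and R2); task-1 alone leaves task-0 blocked (short on R2); task-5 alone leaves task-0 blocked (short on R2); task-7 alone leaves task-0 blocked (short on R0 and R2); task-8 alone leaves task-0 blocked (short on R0 and R2).
The survivors complete as task-8, task-7, task-2, task-1. Verifying each step (starting from the post-abort pool):
  pool = (2, 4, 3)
  task-8 needs (0, 2, 0) <= (2, 4, 3) -> finishes; pool += (0, 2, 0) = (2, 6, 3)
  task-7 needs (0, 4, 2) <= (2, 6, 3) -> finishes; pool += (0, 2, 1) = (2, 8, 4)
  task-2 needs (0, 4, 0) <= (2, 8, 4) -> finishes; pool += (0, 1, 2) = (2, 9, 6)
  task-1 needs (2, 9, 0) <= (2, 9, 6) -> finishes; pool += (2, 1, 0) = (4, 10, 6)


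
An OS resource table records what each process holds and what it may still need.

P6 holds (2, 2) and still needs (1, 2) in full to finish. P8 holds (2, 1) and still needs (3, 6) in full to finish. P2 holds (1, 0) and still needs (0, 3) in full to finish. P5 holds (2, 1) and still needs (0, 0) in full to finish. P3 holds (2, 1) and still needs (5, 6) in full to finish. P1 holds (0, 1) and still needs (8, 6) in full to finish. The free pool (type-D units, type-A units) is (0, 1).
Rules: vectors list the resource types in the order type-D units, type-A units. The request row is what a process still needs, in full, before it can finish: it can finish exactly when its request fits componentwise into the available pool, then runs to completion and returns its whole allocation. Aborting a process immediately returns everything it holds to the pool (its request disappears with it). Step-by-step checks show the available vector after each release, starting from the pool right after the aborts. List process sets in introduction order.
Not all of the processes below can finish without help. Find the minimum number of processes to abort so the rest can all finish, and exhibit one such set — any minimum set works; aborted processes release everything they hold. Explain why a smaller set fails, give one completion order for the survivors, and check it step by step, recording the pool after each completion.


Minimum abort set: P8 and P3.
Key observation: no ordering could ever have run P1 before the abort of P8 and P3; with (4, 2) back in the pool it fits at step 4.
Minimality, checking each single-abort alternative: P6 alone leaves P8 blocked (short on type-A units); P8 alone leaves P3 blocked (short on type-A units); P2 alone leaves P8 blocked (short on type-A units); P5 alone leaves P8 blocked (short on type-A units); P3 alone leaves P8 blocked (short on type-A units); P1 alone leaves P8 blocked (short on type-A units).
Survivors finish in the order: P6, P2, P5, P1. Verifying each step (pool after the aborts first):
  pool = (4, 3)
  run P6 (needs (1, 2), free (4, 3)); after release of (2, 2) the pool is (6, 5)
  run P2 (needs (0, 3), free (6, 5)); after release of (1, 0) the pool is (7, 5)
  run P5 (needs (0, 0), free (7, 5)); after release of (2, 1) the pool is (9, 6)
  run P1 (needs (8, 6), free (9, 6)); after release of (0, 1) the pool is (9, 7)


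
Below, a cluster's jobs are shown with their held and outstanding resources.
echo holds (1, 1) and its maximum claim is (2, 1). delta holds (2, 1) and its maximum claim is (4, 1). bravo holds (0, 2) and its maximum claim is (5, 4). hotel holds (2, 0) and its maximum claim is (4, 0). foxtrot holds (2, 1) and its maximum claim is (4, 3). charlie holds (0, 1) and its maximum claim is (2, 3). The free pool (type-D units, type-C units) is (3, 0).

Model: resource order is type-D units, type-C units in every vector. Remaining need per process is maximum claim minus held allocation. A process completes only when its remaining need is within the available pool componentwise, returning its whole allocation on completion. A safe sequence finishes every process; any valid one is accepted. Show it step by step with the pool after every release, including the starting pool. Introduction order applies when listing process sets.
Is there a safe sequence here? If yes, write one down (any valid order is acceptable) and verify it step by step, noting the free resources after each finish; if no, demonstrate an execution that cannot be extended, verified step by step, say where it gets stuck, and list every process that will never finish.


SAFE, for example via the order delta, echo, hotel, charlie, foxtrot, bravo.
Key observation: reading the order forward, charlie is the first process whose need (2, 2) meets the free pool (8, 2) exactly on a resource it requests.
Verifying each step:
  pool = (3, 0)
  delta: need (2, 0) fits (3, 0); releases (2, 1), pool now (5, 1)
  echo: need (1, 0) fits (5, 1); releases (1, 1), pool now (6, 2)
  hotel: need (2, 0) fits (6, 2); releases (2, 0), pool now (8, 2)
  charlie: need (2, 2) fits (8, 2); releases (0, 1), pool now (8, 3)
  foxtrot: need (2, 2) fits (8, 3); releases (2, 1), pool now (10, 4)
  bravo: need (5, 2) fits (10, 4); releases (0, 2), pool now (10, 6)


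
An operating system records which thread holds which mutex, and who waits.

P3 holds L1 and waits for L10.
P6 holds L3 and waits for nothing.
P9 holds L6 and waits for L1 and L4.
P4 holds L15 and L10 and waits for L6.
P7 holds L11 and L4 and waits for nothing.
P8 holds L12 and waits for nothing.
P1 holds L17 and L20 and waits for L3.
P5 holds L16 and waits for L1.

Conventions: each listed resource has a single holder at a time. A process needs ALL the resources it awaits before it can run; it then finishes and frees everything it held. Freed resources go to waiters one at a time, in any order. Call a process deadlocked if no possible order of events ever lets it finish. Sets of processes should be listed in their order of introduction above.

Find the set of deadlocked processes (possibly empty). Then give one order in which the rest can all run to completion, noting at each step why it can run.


The deadlocked set is P3, P9, P4 and P5.
Key observation: the waits loop around P3 -> P4 -> P9 -> P3 with no way out; P5 waits into the deadlock from upstream.
The rest can finish in the order P6, P8, P1, P7.
Check, step by step:
  run P6 (it waits on nothing); releases L3
  run P8 (it waits on nothing); releases L12
  run P1 (all its waits — L3 — are resolved); releases L17 and L20
  run P7 (it waits on nothing); releases L11 and L4


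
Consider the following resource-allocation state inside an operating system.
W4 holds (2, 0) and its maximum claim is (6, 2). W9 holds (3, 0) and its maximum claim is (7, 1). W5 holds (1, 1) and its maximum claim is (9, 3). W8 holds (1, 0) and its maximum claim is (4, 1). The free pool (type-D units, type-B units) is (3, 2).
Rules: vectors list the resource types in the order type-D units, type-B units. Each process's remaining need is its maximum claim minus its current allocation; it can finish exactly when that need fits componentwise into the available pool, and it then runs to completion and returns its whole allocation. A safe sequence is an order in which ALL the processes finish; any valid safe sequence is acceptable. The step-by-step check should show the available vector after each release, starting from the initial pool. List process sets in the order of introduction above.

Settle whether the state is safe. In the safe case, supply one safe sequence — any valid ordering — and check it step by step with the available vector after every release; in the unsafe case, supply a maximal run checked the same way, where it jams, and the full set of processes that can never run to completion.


SAFE. One safe sequence: W8, W4, W9, W5.
Key observation: reading the order forward, W8 is the first process whose need (3, 1) meets the free pool (3, 2) exactly on a resource it requests.
Walking it through:
  pool = (3, 2)
  W8 needs (3, 1) <= (3, 2) -> finishes; pool += (1, 0) = (4, 2)
  W4 needs (4, 2) <= (4, 2) -> finishes; pool += (2, 0) = (6, 2)
  W9 needs (4, 1) <= (6, 2) -> finishes; pool += (3, 0) = (9, 2)
  W5 needs (8, 2) <= (9, 2) -> finishes; pool += (1, 1) = (10, 3)


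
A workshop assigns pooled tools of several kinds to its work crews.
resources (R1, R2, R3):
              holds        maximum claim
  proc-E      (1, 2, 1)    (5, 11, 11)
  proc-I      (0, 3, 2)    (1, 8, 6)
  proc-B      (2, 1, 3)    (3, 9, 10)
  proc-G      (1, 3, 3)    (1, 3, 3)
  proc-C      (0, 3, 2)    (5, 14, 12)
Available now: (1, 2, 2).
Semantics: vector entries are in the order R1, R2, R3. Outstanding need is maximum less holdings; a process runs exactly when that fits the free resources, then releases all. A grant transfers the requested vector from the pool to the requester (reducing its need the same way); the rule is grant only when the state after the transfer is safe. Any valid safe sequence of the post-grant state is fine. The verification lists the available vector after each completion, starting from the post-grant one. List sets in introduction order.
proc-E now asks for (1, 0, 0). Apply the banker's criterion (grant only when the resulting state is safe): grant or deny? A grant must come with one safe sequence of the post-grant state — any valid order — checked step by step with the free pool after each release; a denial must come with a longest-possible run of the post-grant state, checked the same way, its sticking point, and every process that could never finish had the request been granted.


GRANT — the state after the grant stays safe, e.g. via proc-G, proc-I, proc-B, proc-E, proc-C.
Key observation: with (0, 2, 2) left after the transfer, proc-G can run at once — the state stays safe.
Step-by-step check of the post-grant state:
  pool = (0, 2, 2)
  proc-G: need (0, 0, 0) fits (0, 2, 2); releases (1, 3, 3), pool now (1, 5, 5)
  proc-I: need (1, 5, 4) fits (1, 5, 5); releases (0, 3, 2), pool now (1, 8, 7)
  proc-B: need (1, 8, 7) fits (1, 8, 7); releases (2, 1, 3), pool now (3, 9, 10)
  proc-E: need (3, 9, 10) fits (3, 9, 10); releases (2, 2, 1), pool now (5, 11, 11)
  proc-C: need (5, 11, 10) fits (5, 11, 11); releases (0, 3, 2), pool now (5, 14, 13)


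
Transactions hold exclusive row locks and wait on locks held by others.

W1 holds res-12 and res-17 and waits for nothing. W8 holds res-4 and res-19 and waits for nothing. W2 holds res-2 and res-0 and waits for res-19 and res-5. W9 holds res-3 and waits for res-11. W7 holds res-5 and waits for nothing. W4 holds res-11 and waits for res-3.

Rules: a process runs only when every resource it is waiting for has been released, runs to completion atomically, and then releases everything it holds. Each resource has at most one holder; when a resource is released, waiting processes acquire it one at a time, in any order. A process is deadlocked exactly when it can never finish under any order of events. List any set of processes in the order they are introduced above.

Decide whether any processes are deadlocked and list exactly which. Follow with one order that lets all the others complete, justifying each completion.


Deadlocked: W9 and W4.
Key observation: along W9 -> W4 -> W9, each member waits on what the next one holds — a deadlock; no other process is dragged down with it.
The rest can finish in the order W8, W7, W1, W2.
Step-by-step check:
  run W8 (it waits on nothing); releases res-4 and res-19
  run W7 (it waits on nothing); releases res-5
  run W1 (it waits on nothing); releases res-12 and res-17
  W2: everything it awaited (res-19 and res-5) is free; runs, freeing res-2 and res-0


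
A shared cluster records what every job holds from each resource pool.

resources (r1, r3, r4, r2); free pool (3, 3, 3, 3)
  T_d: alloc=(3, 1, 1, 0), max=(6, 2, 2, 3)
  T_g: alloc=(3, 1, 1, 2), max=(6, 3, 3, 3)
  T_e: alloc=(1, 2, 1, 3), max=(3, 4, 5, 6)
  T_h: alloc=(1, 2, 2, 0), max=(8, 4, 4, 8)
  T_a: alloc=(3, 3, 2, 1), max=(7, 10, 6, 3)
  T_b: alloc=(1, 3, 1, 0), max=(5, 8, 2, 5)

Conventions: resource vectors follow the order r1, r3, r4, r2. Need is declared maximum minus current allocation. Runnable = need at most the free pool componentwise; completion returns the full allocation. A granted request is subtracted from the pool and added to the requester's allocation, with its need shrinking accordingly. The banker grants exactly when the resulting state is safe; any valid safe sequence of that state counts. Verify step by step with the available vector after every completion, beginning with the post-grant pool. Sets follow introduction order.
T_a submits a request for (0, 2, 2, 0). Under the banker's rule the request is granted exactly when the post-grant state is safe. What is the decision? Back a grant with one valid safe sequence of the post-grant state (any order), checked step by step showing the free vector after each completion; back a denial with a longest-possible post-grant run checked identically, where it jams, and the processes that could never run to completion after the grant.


DENY. Granting would leave the state unsafe.
Key observation: after T_d, T_g the pool peaks at (9, 3, 3, 5), and each blocked process is short somewhere: T_e on r4; T_h on r2; T_a on r3; T_b on r3.
On the post-grant state, T_d, T_g is a maximal run — nothing extends it. Check, step by step:
  pool = (3, 1, 1, 3)
  T_d needs (3, 1, 1, 3) <= (3, 1, 1, 3) -> finishes; pool += (3, 1, 1, 0) = (6, 2, 2, 3)
  T_g needs (3, 2, 2, 1) <= (6, 2, 2, 3) -> finishes; pool += (3, 1, 1, 2) = (9, 3, 3, 5)
  T_e cannot run: need (2, 2, 4, 3) vs free (9, 3, 3, 5) (insufficient r4)
  T_h cannot run: need (7, 2, 2, 8) vs free (9, 3, 3, 5) (insufficient r2)
  T_a cannot run: need (4, 5, 2, 2) vs free (9, 3, 3, 5) (insufficient r3)
  T_b cannot run: need (4, 5, 1, 5) vs free (9, 3, 3, 5) (insufficient r3)
Post-grant, the permanently blocked set is T_e, T_h, T_a and T_b.


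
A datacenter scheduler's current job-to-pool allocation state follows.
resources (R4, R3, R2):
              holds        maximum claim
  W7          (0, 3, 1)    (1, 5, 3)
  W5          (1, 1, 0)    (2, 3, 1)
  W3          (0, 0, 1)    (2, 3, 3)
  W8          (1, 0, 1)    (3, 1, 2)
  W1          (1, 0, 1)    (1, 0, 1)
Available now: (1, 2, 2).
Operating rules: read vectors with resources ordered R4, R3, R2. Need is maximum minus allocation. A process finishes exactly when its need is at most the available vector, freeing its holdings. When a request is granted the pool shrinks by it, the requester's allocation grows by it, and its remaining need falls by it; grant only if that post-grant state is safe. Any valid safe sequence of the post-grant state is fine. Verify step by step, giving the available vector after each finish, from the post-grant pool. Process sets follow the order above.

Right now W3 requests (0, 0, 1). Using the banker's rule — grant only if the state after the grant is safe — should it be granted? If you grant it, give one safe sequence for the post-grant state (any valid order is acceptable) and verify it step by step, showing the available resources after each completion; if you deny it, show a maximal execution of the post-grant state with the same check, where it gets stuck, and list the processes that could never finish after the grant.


GRANT: granting preserves safety; a valid post-grant sequence is W5, W3, W1, W8, W7.
Key observation: post-grant, (1, 2, 1) remains, and an order beginning with W5 completes everyone.
Step-by-step check of the post-grant state:
  pool = (1, 2, 1)
  W5: need (1, 2, 1) fits (1, 2, 1); releases (1, 1, 0), pool now (2, 3, 1)
  W3: need (2, 3, 1) fits (2, 3, 1); releases (0, 0, 2), pool now (2, 3, 3)
  W1: need (0, 0, 0) fits (2, 3, 3); releases (1, 0, 1), pool now (3, 3, 4)
  W8: need (2, 1, 1) fits (3, 3, 4); releases (1, 0, 1), pool now (4, 3, 5)
  W7: need (1, 2, 2) fits (4, 3, 5); releases (0, 3, 1), pool now (4, 6, 6)


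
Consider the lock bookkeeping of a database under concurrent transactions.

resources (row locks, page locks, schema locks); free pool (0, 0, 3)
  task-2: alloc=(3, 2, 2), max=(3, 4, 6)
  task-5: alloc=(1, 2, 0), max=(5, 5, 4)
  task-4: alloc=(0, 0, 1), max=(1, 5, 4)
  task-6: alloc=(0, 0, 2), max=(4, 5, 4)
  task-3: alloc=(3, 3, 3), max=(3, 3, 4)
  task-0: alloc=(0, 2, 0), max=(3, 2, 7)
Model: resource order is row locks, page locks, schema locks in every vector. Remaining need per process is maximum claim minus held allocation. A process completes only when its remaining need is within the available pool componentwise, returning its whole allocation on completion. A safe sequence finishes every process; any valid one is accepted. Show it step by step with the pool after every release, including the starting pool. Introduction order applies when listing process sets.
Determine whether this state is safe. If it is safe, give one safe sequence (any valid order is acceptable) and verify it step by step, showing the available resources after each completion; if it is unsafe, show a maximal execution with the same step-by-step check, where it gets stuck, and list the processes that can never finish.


The state is SAFE; one workable sequence: task-3, task-2, task-4, task-6, task-0, task-5.
Key observation: task-4 marks the first exact bind of the order: its need (1, 5, 3) fits the free (6, 5, 8) with zero slack on a requested resource.
Walking it through:
  pool = (0, 0, 3)
  task-3: need (0, 0, 1) fits (0, 0, 3); releases (3, 3, 3), pool now (3, 3, 6)
  task-2: need (0, 2, 4) fits (3, 3, 6); releases (3, 2, 2), pool now (6, 5, 8)
  task-4: need (1, 5, 3) fits (6, 5, 8); releases (0, 0, 1), pool now (6, 5, 9)
  task-6: need (4, 5, 2) fits (6, 5, 9); releases (0, 0, 2), pool now (6, 5, 11)
  task-0: need (3, 0, 7) fits (6, 5, 11); releases (0, 2, 0), pool now (6, 7, 11)
  task-5: need (4, 3, 4) fits (6, 7, 11); releases (1, 2, 0), pool now (7, 9, 11)


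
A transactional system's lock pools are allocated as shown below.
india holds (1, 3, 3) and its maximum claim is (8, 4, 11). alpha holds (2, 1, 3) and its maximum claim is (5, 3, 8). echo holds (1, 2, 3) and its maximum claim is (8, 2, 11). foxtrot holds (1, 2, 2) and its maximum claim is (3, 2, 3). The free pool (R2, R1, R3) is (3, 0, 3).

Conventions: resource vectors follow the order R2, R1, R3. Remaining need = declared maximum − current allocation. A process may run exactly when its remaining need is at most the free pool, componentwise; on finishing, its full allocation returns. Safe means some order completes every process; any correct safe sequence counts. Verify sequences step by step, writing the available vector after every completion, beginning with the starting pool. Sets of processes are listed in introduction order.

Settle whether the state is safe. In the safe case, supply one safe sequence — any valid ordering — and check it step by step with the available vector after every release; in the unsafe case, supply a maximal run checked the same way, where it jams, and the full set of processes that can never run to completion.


The state is UNSAFE.
Key observation: after foxtrot, alpha complete, (6, 3, 8) is the best the pool ever gets, yet each leftover process wants more R2.
Going as far as possible: foxtrot, alpha; after that, nothing fits. Step-by-step check:
  pool = (3, 0, 3)
  run foxtrot (needs (2, 0, 1), free (3, 0, 3)); after release of (1, 2, 2) the pool is (4, 2, 5)
  run alpha (needs (3, 2, 5), free (4, 2, 5)); after release of (2, 1, 3) the pool is (6, 3, 8)
  india cannot run: need (7, 1, 8) vs free (6, 3, 8) (insufficient R2)
  echo cannot run: need (7, 0, 8) vs free (6, 3, 8) (insufficient R2)
Permanently blocked: india and echo.


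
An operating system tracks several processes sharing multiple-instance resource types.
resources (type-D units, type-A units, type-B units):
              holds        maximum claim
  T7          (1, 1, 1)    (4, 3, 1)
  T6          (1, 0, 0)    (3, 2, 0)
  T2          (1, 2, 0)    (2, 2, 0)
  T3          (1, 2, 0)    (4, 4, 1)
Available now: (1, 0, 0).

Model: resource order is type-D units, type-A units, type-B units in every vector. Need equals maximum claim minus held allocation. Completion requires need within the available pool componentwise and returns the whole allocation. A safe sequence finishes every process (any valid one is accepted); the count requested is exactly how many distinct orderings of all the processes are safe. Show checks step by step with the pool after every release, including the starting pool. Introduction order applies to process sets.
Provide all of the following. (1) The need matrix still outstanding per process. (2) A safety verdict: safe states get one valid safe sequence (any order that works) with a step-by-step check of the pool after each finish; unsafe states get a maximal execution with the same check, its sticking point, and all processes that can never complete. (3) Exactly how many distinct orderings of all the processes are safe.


(1) Need matrix, components ordered type-D units, type-A units, type-B units:
  T7: (3, 2, 0)
  T6: (2, 2, 0)
  T2: (1, 0, 0)
  T3: (3, 2, 1)
(2) The state is SAFE; one workable sequence: T2, T6, T7, T3.
Key observation: the first exact fit in this order is T2 — it needs (1, 0, 0) with (1, 0, 0) free, meeting a requested resource to the last unit.
Step-by-step check:
  pool = (1, 0, 0)
  T2: need (1, 0, 0) fits (1, 0, 0); releases (1, 2, 0), pool now (2, 2, 0)
  T6: need (2, 2, 0) fits (2, 2, 0); releases (1, 0, 0), pool now (3, 2, 0)
  T7: need (3, 2, 0) fits (3, 2, 0); releases (1, 1, 1), pool now (4, 3, 1)
  T3: need (3, 2, 1) fits (4, 3, 1); releases (1, 2, 0), pool now (5, 5, 1)
(3) Precisely 1 of the possible complete orderings is a safe sequence.


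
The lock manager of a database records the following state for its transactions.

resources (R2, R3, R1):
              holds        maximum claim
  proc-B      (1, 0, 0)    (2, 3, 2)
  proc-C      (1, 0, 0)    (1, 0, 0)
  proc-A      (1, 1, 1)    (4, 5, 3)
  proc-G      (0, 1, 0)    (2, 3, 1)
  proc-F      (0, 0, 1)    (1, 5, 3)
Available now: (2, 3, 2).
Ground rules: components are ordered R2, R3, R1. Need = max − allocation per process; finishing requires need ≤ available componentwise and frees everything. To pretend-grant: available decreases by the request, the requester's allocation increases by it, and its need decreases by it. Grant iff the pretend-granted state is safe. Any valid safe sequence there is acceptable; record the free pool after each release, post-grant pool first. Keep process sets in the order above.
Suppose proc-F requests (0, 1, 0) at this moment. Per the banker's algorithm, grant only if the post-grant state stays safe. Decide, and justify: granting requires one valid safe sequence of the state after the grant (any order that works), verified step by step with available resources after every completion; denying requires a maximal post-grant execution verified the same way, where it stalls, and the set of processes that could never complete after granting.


DENY. Granting would leave the state unsafe.
Key observation: the wall is R3: completing proc-G, proc-B, proc-C brings the pool only to (4, 3, 2), and all the rest need more.
After a pretend grant, a maximal execution: proc-G, proc-B, proc-C — then nothing else fits. Walking it through:
  pool = (2, 2, 2)
  run proc-G (needs (2, 2, 1), free (2, 2, 2)); after release of (0, 1, 0) the pool is (2, 3, 2)
  run proc-B (needs (1, 3, 2), free (2, 3, 2)); after release of (1, 0, 0) the pool is (3, 3, 2)
  run proc-C (needs (0, 0, 0), free (3, 3, 2)); after release of (1, 0, 0) the pool is (4, 3, 2)
  proc-A still needs (3, 4, 2) but only (4, 3, 2) is free — short on R3
  proc-F still needs (1, 4, 2) but only (4, 3, 2) is free — short on R3
Processes that could never finish after the grant: proc-A and proc-F.


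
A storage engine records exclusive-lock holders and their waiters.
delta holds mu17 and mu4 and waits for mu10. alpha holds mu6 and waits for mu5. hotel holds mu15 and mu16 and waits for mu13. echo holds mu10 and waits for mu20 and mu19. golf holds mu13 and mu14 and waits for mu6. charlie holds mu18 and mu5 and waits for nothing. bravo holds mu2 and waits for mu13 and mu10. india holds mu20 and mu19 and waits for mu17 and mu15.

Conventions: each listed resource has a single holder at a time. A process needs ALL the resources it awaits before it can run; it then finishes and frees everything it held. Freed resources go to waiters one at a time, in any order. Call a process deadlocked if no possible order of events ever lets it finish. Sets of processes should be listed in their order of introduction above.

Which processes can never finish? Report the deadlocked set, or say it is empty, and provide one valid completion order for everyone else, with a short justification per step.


Deadlocked: delta, echo, bravo and india.
Key observation: the waits loop around delta -> echo -> india -> delta with no way out; bravo waits into the deadlock from upstream.
A valid finishing order for the others: charlie, alpha, golf, hotel.
Walking it through:
  run charlie (it waits on nothing); releases mu18 and mu5
  alpha: everything it awaited (mu5) is free; runs, freeing mu6
  golf: everything it awaited (mu6) is free; runs, freeing mu13 and mu14
  hotel: everything it awaited (mu13) is free; runs, freeing mu15 and mu16


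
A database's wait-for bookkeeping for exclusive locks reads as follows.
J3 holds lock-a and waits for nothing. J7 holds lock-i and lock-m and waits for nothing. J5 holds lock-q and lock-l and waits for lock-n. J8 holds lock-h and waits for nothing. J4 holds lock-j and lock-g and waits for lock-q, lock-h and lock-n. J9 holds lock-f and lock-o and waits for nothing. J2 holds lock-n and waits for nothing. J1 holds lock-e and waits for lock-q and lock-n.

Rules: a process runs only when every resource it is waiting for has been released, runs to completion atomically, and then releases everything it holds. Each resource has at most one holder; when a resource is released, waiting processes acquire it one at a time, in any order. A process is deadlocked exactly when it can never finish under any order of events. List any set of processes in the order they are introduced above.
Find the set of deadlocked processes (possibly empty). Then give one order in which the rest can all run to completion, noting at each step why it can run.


Nothing here is deadlocked.
Key observation: there is no circular wait here — follow any chain and it reaches a process that is free to run now.
The rest can finish in the order J9, J2, J3, J5, J8, J7, J1, J4.
Step-by-step check:
  J9 waits on nothing -> runs at once and releases lock-f and lock-o
  J2 waits on nothing -> runs at once and releases lock-n
  J3 waits on nothing -> runs at once and releases lock-a
  J5: everything it awaited (lock-n) is free; runs, freeing lock-q and lock-l
  J8 waits on nothing -> runs at once and releases lock-h
  J7 waits on nothing -> runs at once and releases lock-i and lock-m
  J1: everything it awaited (lock-q and lock-n) is free; runs, freeing lock-e
  J4: everything it awaited (lock-q, lock-h and lock-n) is free; runs, freeing lock-j and lock-g


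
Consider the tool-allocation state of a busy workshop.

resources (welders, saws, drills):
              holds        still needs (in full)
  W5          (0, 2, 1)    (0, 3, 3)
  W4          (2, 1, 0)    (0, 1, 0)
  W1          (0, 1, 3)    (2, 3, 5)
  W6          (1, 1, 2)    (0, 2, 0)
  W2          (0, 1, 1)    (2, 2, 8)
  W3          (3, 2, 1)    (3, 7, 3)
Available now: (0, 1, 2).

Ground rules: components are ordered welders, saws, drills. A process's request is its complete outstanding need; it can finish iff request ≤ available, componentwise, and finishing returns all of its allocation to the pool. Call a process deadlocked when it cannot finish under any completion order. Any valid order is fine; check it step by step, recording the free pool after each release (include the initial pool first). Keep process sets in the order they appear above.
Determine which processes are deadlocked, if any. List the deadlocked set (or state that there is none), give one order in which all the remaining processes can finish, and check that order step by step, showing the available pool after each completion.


No process is deadlocked.
Key observation: no deadlock: W4 fits now, and the freed resources carry the rest through.
One completion order for the rest: W4, W6, W5, W1, W2, W3. Verifying each step:
  pool = (0, 1, 2)
  run W4 (needs (0, 1, 0), free (0, 1, 2)); after release of (2, 1, 0) the pool is (2, 2, 2)
  run W6 (needs (0, 2, 0), free (2, 2, 2)); after release of (1, 1, 2) the pool is (3, 3, 4)
  run W5 (needs (0, 3, 3), free (3, 3, 4)); after release of (0, 2, 1) the pool is (3, 5, 5)
  run W1 (needs (2, 3, 5), free (3, 5, 5)); after release of (0, 1, 3) the pool is (3, 6, 8)
  run W2 (needs (2, 2, 8), free (3, 6, 8)); after release of (0, 1, 1) the pool is (3, 7, 9)
  run W3 (needs (3, 7, 3), free (3, 7, 9)); after release of (3, 2, 1) the pool is (6, 9, 10)


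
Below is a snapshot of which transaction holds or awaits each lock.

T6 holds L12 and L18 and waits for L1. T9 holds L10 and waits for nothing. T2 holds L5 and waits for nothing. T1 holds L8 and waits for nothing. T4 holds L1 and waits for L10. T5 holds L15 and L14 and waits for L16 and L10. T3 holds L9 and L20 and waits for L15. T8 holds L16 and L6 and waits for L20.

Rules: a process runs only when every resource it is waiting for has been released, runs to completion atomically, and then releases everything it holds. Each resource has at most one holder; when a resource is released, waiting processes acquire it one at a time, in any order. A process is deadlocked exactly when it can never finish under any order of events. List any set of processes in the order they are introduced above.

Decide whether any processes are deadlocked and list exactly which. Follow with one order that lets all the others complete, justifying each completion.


Deadlocked set: T5, T3 and T8.
Key observation: along T5 -> T8 -> T3 -> T5, each member waits on what the next one holds — a deadlock; no other process is dragged down with it.
A valid finishing order for the others: T9, T1, T4, T2, T6.
Verifying each step:
  T9 waits on nothing -> runs at once and releases L10
  T1 waits on nothing -> runs at once and releases L8
  T4: everything it awaited (L10) is free; runs, freeing L1
  T2 waits on nothing -> runs at once and releases L5
  T6: everything it awaited (L1) is free; runs, freeing L12 and L18


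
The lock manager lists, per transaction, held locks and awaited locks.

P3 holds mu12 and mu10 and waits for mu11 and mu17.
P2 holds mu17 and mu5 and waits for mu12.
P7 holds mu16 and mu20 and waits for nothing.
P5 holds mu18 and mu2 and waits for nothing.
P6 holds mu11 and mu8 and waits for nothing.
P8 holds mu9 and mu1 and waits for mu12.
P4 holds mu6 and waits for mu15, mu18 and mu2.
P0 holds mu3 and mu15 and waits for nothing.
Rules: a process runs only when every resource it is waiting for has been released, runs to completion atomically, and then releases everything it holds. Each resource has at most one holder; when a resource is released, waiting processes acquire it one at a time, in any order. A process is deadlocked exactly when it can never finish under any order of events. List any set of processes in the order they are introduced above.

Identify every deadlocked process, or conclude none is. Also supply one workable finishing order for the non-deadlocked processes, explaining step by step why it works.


Deadlocked: P3, P2 and P8.
Key observation: the wait chain closes on itself along P3 -> P2 -> P3; P8 waits into the deadlock from upstream.
A valid finishing order for the others: P7, P0, P6, P5, P4.
Walking it through:
  P7: no waits; runs immediately, freeing mu16 and mu20
  P0: no waits; runs immediately, freeing mu3 and mu15
  P6: no waits; runs immediately, freeing mu11 and mu8
  P5: no waits; runs immediately, freeing mu18 and mu2
  P4 waits on mu15, mu18 and mu2 — all released -> runs and releases mu6


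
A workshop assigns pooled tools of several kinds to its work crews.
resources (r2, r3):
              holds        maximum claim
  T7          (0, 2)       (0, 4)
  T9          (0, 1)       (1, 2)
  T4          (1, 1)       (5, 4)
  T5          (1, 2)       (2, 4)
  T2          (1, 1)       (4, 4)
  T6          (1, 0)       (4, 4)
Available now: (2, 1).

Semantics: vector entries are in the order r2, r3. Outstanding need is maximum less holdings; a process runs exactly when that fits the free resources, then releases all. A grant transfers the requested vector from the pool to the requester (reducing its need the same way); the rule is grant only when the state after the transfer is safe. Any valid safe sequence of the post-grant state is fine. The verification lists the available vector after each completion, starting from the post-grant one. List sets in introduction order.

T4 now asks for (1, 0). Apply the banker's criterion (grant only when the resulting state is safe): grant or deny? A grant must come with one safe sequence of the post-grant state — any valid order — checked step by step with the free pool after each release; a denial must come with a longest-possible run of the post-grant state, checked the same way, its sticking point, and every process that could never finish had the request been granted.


DENY — the pretend-granted state is unsafe.
Key observation: after T9, T5, T7 complete, (2, 6) is the best the pool ever gets, yet each leftover process wants more r2.
Pretend the grant happened; the run T9, T5, T7 goes as far as possible. Walking it through:
  pool = (1, 1)
  run T9 (needs (1, 1), free (1, 1)); after release of (0, 1) the pool is (1, 2)
  run T5 (needs (1, 2), free (1, 2)); after release of (1, 2) the pool is (2, 4)
  run T7 (needs (0, 2), free (2, 4)); after release of (0, 2) the pool is (2, 6)
  T4 still needs (3, 3) but only (2, 6) is free — short on r2
  T2 still needs (3, 3) but only (2, 6) is free — short on r2
  T6 still needs (3, 4) but only (2, 6) is free — short on r2
Had the request been granted, T4, T2 and T6 could never finish.
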